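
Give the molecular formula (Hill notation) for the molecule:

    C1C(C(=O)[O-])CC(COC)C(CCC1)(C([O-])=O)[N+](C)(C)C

C15H26NO5-

Heavy atoms from the SMILES: 15 C, 1 N, 5 O.
Implicit hydrogens by atom environment:
  6 × C: 2 H each → 12
  4 × C: 3 H each → 12
  3 × C: no H
  3 × O: no H
  2 × C: 1 H each → 2
  2 × O (charge -1): no H
  1 × N (charge +1): no H
  Total hydrogens = 26.
Net charge -1.
Molecular formula: C15H26NO5-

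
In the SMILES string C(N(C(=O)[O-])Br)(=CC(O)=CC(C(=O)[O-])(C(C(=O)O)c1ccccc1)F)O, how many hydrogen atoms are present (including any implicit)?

Hydrogens are implicit in SMILES; fill each atom to its normal valence:
  6 × C: no H
  5 × C (aromatic): 1 H each → 5
  3 × C: 1 H each → 3
  3 × O: 1 H each → 3
  3 × O: no H
  2 × O (charge -1): no H
  1 × Br: no H
  1 × C (aromatic): no H
  1 × F: no H
  1 × N: no H
  Total hydrogens = 11.

11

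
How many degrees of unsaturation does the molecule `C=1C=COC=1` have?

Molecular formula from the SMILES: C4H4O.
DoU = (2C + 2 + N − H − X)/2 = (2·4 + 2 + 0 − 4 − 0)/2 = 6/2 = 3.
(Structurally: 1 ring(s) + 2 π bond(s) = 3.)

3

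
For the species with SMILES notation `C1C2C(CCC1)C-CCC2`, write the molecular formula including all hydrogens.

C10H18

Heavy atoms from the SMILES: 10 C.
Implicit hydrogens by atom environment:
  8 × C: 2 H each → 16
  2 × C: 1 H each → 2
  Total hydrogens = 18.
Molecular formula: C10H18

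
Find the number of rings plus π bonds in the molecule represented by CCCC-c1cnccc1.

4

Molecular formula from the SMILES: C9H13N.
DoU = (2C + 2 + N − H − X)/2 = (2·9 + 2 + 1 − 13 − 0)/2 = 8/2 = 4.
(Structurally: 1 ring(s) + 3 π bond(s) = 4.)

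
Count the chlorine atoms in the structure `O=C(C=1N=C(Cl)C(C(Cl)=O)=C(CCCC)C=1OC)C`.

The symbol for chlorine appears 2 times in the SMILES.

2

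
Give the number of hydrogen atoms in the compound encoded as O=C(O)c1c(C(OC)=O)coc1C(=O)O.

Hydrogens are implicit in SMILES; fill each atom to its normal valence:
  4 × O: no H
  3 × C (aromatic): no H
  3 × C: no H
  2 × O: 1 H each → 2
  1 × C: 3 H
  1 × C (aromatic): 1 H
  1 × O (aromatic): no H
  Total hydrogens = 6.

6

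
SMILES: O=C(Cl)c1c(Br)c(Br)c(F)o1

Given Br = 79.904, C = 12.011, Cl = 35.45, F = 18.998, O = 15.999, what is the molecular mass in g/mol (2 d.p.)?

306.31

Molecular formula: C5Br2ClFO2.
M = 2×79.904 + 5×12.011 + 1×35.45 + 1×18.998 + 2×15.999 = 306.31 g/mol.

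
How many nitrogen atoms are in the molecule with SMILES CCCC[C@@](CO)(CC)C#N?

The symbol for nitrogen appears 1 time in the SMILES.

1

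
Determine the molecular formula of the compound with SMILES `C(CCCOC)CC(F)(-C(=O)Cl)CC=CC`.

C12H20ClFO2

Heavy atoms from the SMILES: 12 C, 1 Cl, 1 F, 2 O.
Implicit hydrogens by atom environment:
  6 × C: 2 H each → 12
  2 × C: 3 H each → 6
  2 × C: 1 H each → 2
  2 × C: no H
  2 × O: no H
  1 × Cl: no H
  1 × F: no H
  Total hydrogens = 20.
Molecular formula: C12H20ClFO2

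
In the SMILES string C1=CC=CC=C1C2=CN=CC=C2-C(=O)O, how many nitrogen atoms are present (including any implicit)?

The symbol for nitrogen appears 1 time in the SMILES.

1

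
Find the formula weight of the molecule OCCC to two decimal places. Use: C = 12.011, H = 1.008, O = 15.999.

60.10

Molecular formula: C3H8O.
M = 3×12.011 + 8×1.008 + 1×15.999 = 60.10 g/mol.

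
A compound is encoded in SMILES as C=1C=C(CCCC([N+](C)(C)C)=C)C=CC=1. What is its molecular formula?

C14H22N+

Heavy atoms from the SMILES: 14 C, 1 N.
Implicit hydrogens by atom environment:
  5 × C (aromatic): 1 H each → 5
  4 × C: 2 H each → 8
  3 × C: 3 H each → 9
  1 × C: no H
  1 × C (aromatic): no H
  1 × N (charge +1): no H
  Total hydrogens = 22.
Net charge +1.
Molecular formula: C14H22N+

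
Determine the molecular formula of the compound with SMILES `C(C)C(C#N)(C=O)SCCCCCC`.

Heavy atoms from the SMILES: 11 C, 1 N, 1 O, 1 S.
Implicit hydrogens by atom environment:
  6 × C: 2 H each → 12
  2 × C: 3 H each → 6
  2 × C: no H
  1 × C: 1 H
  1 × N: no H
  1 × O: no H
  1 × S: no H
  Total hydrogens = 19.
Molecular formula: C11H19NOS

C11H19NOS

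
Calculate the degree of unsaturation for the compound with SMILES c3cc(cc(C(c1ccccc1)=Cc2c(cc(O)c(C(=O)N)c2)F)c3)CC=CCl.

Molecular formula from the SMILES: C24H19ClFNO2.
DoU = (2C + 2 + N − H − X)/2 = (2·24 + 2 + 1 − 19 − 2)/2 = 30/2 = 15.
(Structurally: 3 ring(s) + 12 π bond(s) = 15.)

15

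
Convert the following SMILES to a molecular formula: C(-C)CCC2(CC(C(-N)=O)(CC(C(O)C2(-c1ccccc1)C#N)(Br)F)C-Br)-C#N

C21H24Br2FN3O2

Heavy atoms from the SMILES: 2 Br, 21 C, 1 F, 3 N, 2 O.
Implicit hydrogens by atom environment:
  7 × C: no H
  6 × C: 2 H each → 12
  5 × C (aromatic): 1 H each → 5
  2 × Br: no H
  2 × N: no H
  1 × C: 3 H
  1 × C: 1 H
  1 × C (aromatic): no H
  1 × F: no H
  1 × N: 2 H
  1 × O: 1 H
  1 × O: no H
  Total hydrogens = 24.
Molecular formula: C21H24Br2FN3O2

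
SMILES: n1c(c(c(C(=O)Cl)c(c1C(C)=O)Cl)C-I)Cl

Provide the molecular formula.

Heavy atoms from the SMILES: 9 C, 3 Cl, 1 I, 1 N, 2 O.
Implicit hydrogens by atom environment:
  5 × C (aromatic): no H
  3 × Cl: no H
  2 × C: no H
  2 × O: no H
  1 × C: 3 H
  1 × C: 2 H
  1 × I: no H
  1 × N (aromatic): no H
  Total hydrogens = 5.
Molecular formula: C9H5Cl3INO2

C9H5Cl3INO2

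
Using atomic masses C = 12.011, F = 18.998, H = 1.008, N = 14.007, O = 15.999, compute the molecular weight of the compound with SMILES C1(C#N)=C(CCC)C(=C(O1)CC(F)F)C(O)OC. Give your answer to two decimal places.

259.25

Molecular formula: C12H15F2NO3.
M = 12×12.011 + 2×18.998 + 15×1.008 + 1×14.007 + 3×15.999 = 259.25 g/mol.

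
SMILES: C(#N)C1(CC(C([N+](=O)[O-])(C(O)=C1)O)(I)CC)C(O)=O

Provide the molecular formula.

Heavy atoms from the SMILES: 10 C, 1 I, 2 N, 6 O.
Implicit hydrogens by atom environment:
  6 × C: no H
  3 × O: 1 H each → 3
  2 × C: 2 H each → 4
  2 × O: no H
  1 × C: 3 H
  1 × C: 1 H
  1 × I: no H
  1 × N: no H
  1 × N (charge +1): no H
  1 × O (charge -1): no H
  Total hydrogens = 11.
Molecular formula: C10H11IN2O6

C10H11IN2O6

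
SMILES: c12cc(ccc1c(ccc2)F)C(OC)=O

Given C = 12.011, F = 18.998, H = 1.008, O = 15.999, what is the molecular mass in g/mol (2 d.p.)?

204.20

Molecular formula: C12H9FO2.
M = 12×12.011 + 1×18.998 + 9×1.008 + 2×15.999 = 204.20 g/mol.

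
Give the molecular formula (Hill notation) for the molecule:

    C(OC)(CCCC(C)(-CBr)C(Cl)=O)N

Heavy atoms from the SMILES: 1 Br, 9 C, 1 Cl, 1 N, 2 O.
Implicit hydrogens by atom environment:
  4 × C: 2 H each → 8
  2 × C: 3 H each → 6
  2 × C: no H
  2 × O: no H
  1 × Br: no H
  1 × C: 1 H
  1 × Cl: no H
  1 × N: 2 H
  Total hydrogens = 17.
Molecular formula: C9H17BrClNO2

C9H17BrClNO2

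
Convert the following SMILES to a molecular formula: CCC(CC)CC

C7H16

Heavy atoms from the SMILES: 7 C.
Implicit hydrogens by atom environment:
  3 × C: 3 H each → 9
  3 × C: 2 H each → 6
  1 × C: 1 H
  Total hydrogens = 16.
Molecular formula: C7H16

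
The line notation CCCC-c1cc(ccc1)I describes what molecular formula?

Heavy atoms from the SMILES: 10 C, 1 I.
Implicit hydrogens by atom environment:
  4 × C (aromatic): 1 H each → 4
  3 × C: 2 H each → 6
  2 × C (aromatic): no H
  1 × C: 3 H
  1 × I: no H
  Total hydrogens = 13.
Molecular formula: C10H13I

C10H13I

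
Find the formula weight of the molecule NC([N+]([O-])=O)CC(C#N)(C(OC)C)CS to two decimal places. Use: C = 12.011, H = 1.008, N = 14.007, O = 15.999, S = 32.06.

Molecular formula: C8H15N3O3S.
M = 8×12.011 + 15×1.008 + 3×14.007 + 3×15.999 + 1×32.06 = 233.29 g/mol.

233.29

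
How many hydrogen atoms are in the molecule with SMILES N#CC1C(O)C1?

5

Hydrogens are implicit in SMILES; fill each atom to its normal valence:
  2 × C: 1 H each → 2
  1 × C: 2 H
  1 × C: no H
  1 × N: no H
  1 × O: 1 H
  Total hydrogens = 5.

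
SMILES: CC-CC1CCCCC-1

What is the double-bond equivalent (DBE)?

1

Molecular formula from the SMILES: C9H18.
DoU = (2C + 2 + N − H − X)/2 = (2·9 + 2 + 0 − 18 − 0)/2 = 2/2 = 1.
(Structurally: 1 ring(s) + 0 π bond(s) = 1.)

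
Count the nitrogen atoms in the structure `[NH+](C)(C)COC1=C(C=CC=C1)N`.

2

The symbol for nitrogen appears 2 times in the SMILES.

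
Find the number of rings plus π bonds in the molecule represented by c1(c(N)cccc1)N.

4

Molecular formula from the SMILES: C6H8N2.
DoU = (2C + 2 + N − H − X)/2 = (2·6 + 2 + 2 − 8 − 0)/2 = 8/2 = 4.
(Structurally: 1 ring(s) + 3 π bond(s) = 4.)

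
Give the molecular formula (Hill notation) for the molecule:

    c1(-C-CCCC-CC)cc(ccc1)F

Heavy atoms from the SMILES: 13 C, 1 F.
Implicit hydrogens by atom environment:
  6 × C: 2 H each → 12
  4 × C (aromatic): 1 H each → 4
  2 × C (aromatic): no H
  1 × C: 3 H
  1 × F: no H
  Total hydrogens = 19.
Molecular formula: C13H19F

C13H19F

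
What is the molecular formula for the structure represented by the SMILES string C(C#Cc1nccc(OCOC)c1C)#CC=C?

Heavy atoms from the SMILES: 14 C, 1 N, 2 O.
Implicit hydrogens by atom environment:
  4 × C: no H
  3 × C (aromatic): no H
  2 × C: 3 H each → 6
  2 × C: 2 H each → 4
  2 × C (aromatic): 1 H each → 2
  2 × O: no H
  1 × C: 1 H
  1 × N (aromatic): no H
  Total hydrogens = 13.
Molecular formula: C14H13NO2

C14H13NO2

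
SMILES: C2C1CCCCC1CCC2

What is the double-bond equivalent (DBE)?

Molecular formula from the SMILES: C10H18.
DoU = (2C + 2 + N − H − X)/2 = (2·10 + 2 + 0 − 18 − 0)/2 = 4/2 = 2.
(Structurally: 2 ring(s) + 0 π bond(s) = 2.)

2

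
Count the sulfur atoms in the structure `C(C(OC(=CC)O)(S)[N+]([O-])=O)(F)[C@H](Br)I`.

The symbol for sulfur appears 1 time in the SMILES.

1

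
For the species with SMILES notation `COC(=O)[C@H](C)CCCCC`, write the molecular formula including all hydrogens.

C9H18O2

Heavy atoms from the SMILES: 9 C, 2 O.
Implicit hydrogens by atom environment:
  4 × C: 2 H each → 8
  3 × C: 3 H each → 9
  2 × O: no H
  1 × C: 1 H
  1 × C: no H
  Total hydrogens = 18.
Molecular formula: C9H18O2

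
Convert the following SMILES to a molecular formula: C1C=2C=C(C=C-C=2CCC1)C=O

C11H12O

Heavy atoms from the SMILES: 11 C, 1 O.
Implicit hydrogens by atom environment:
  4 × C: 2 H each → 8
  3 × C (aromatic): 1 H each → 3
  3 × C (aromatic): no H
  1 × C: 1 H
  1 × O: no H
  Total hydrogens = 12.
Molecular formula: C11H12O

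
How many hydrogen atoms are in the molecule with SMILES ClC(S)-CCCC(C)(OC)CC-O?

Hydrogens are implicit in SMILES; fill each atom to its normal valence:
  5 × C: 2 H each → 10
  2 × C: 3 H each → 6
  1 × C: 1 H
  1 × C: no H
  1 × Cl: no H
  1 × O: 1 H
  1 × O: no H
  1 × S: 1 H
  Total hydrogens = 19.

19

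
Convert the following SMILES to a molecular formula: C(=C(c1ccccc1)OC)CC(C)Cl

C12H15ClO

Heavy atoms from the SMILES: 12 C, 1 Cl, 1 O.
Implicit hydrogens by atom environment:
  5 × C (aromatic): 1 H each → 5
  2 × C: 3 H each → 6
  2 × C: 1 H each → 2
  1 × C: 2 H
  1 × C: no H
  1 × C (aromatic): no H
  1 × Cl: no H
  1 × O: no H
  Total hydrogens = 15.
Molecular formula: C12H15ClO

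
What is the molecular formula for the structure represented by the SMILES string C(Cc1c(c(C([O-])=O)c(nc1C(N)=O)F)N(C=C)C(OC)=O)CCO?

Heavy atoms from the SMILES: 15 C, 1 F, 3 N, 6 O.
Implicit hydrogens by atom environment:
  5 × C: 2 H each → 10
  5 × C (aromatic): no H
  4 × O: no H
  3 × C: no H
  1 × C: 3 H
  1 × C: 1 H
  1 × F: no H
  1 × N: 2 H
  1 × N (aromatic): no H
  1 × N: no H
  1 × O: 1 H
  1 × O (charge -1): no H
  Total hydrogens = 17.
Net charge -1.
Molecular formula: C15H17FN3O6-

C15H17FN3O6-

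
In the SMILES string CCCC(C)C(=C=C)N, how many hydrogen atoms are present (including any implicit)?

Hydrogens are implicit in SMILES; fill each atom to its normal valence:
  3 × C: 2 H each → 6
  2 × C: 3 H each → 6
  2 × C: no H
  1 × C: 1 H
  1 × N: 2 H
  Total hydrogens = 15.

15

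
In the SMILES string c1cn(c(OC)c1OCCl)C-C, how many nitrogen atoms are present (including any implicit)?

1

The symbol for nitrogen appears 1 time in the SMILES.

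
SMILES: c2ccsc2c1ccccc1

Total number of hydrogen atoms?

Hydrogens are implicit in SMILES; fill each atom to its normal valence:
  8 × C (aromatic): 1 H each → 8
  2 × C (aromatic): no H
  1 × S (aromatic): no H
  Total hydrogens = 8.

8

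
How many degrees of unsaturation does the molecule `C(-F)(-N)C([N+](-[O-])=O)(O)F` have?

1

Molecular formula from the SMILES: C2H4F2N2O3.
DoU = (2C + 2 + N − H − X)/2 = (2·2 + 2 + 2 − 4 − 2)/2 = 2/2 = 1.
(Structurally: 0 ring(s) + 1 π bond(s) = 1.)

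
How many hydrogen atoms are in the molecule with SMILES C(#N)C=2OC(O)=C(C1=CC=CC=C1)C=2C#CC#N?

Hydrogens are implicit in SMILES; fill each atom to its normal valence:
  5 × C (aromatic): 1 H each → 5
  5 × C (aromatic): no H
  4 × C: no H
  2 × N: no H
  1 × O: 1 H
  1 × O (aromatic): no H
  Total hydrogens = 6.

6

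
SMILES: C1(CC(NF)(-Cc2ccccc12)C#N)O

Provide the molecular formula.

C11H11FN2O

Heavy atoms from the SMILES: 11 C, 1 F, 2 N, 1 O.
Implicit hydrogens by atom environment:
  4 × C (aromatic): 1 H each → 4
  2 × C: 2 H each → 4
  2 × C (aromatic): no H
  2 × C: no H
  1 × C: 1 H
  1 × F: no H
  1 × N: 1 H
  1 × N: no H
  1 × O: 1 H
  Total hydrogens = 11.
Molecular formula: C11H11FN2O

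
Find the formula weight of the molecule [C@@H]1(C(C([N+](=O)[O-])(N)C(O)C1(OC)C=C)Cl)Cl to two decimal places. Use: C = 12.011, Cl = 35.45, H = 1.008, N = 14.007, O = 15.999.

Molecular formula: C8H12Cl2N2O4.
M = 8×12.011 + 2×35.45 + 12×1.008 + 2×14.007 + 4×15.999 = 271.09 g/mol.

271.09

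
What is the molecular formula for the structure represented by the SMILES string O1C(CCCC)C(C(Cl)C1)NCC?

Heavy atoms from the SMILES: 10 C, 1 Cl, 1 N, 1 O.
Implicit hydrogens by atom environment:
  5 × C: 2 H each → 10
  3 × C: 1 H each → 3
  2 × C: 3 H each → 6
  1 × Cl: no H
  1 × N: 1 H
  1 × O: no H
  Total hydrogens = 20.
Molecular formula: C10H20ClNO

C10H20ClNO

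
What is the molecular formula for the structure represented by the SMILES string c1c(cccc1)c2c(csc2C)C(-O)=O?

Heavy atoms from the SMILES: 12 C, 2 O, 1 S.
Implicit hydrogens by atom environment:
  6 × C (aromatic): 1 H each → 6
  4 × C (aromatic): no H
  1 × C: 3 H
  1 × C: no H
  1 × O: 1 H
  1 × O: no H
  1 × S (aromatic): no H
  Total hydrogens = 10.
Molecular formula: C12H10O2S

C12H10O2S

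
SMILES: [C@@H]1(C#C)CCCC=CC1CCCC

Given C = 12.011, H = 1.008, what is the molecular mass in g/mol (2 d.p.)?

Molecular formula: C13H20.
M = 13×12.011 + 20×1.008 = 176.30 g/mol.

176.30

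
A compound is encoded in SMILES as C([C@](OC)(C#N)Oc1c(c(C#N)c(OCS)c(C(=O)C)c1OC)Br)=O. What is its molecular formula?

C15H13BrN2O6S

Heavy atoms from the SMILES: 1 Br, 15 C, 2 N, 6 O, 1 S.
Implicit hydrogens by atom environment:
  6 × C (aromatic): no H
  6 × O: no H
  4 × C: no H
  3 × C: 3 H each → 9
  2 × N: no H
  1 × Br: no H
  1 × C: 2 H
  1 × C: 1 H
  1 × S: 1 H
  Total hydrogens = 13.
Molecular formula: C15H13BrN2O6S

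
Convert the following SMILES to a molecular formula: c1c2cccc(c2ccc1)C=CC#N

Heavy atoms from the SMILES: 13 C, 1 N.
Implicit hydrogens by atom environment:
  7 × C (aromatic): 1 H each → 7
  3 × C (aromatic): no H
  2 × C: 1 H each → 2
  1 × C: no H
  1 × N: no H
  Total hydrogens = 9.
Molecular formula: C13H9N

C13H9N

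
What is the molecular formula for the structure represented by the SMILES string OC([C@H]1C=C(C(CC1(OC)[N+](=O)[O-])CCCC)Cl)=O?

Heavy atoms from the SMILES: 12 C, 1 Cl, 1 N, 5 O.
Implicit hydrogens by atom environment:
  4 × C: 2 H each → 8
  3 × C: 1 H each → 3
  3 × C: no H
  3 × O: no H
  2 × C: 3 H each → 6
  1 × Cl: no H
  1 × N (charge +1): no H
  1 × O: 1 H
  1 × O (charge -1): no H
  Total hydrogens = 18.
Molecular formula: C12H18ClNO5

C12H18ClNO5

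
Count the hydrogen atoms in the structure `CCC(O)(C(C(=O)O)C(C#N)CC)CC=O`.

17

Hydrogens are implicit in SMILES; fill each atom to its normal valence:
  3 × C: 2 H each → 6
  3 × C: 1 H each → 3
  3 × C: no H
  2 × C: 3 H each → 6
  2 × O: 1 H each → 2
  2 × O: no H
  1 × N: no H
  Total hydrogens = 17.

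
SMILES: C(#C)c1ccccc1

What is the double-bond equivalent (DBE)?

6

Molecular formula from the SMILES: C8H6.
DoU = (2C + 2 + N − H − X)/2 = (2·8 + 2 + 0 − 6 − 0)/2 = 12/2 = 6.
(Structurally: 1 ring(s) + 5 π bond(s) = 6.)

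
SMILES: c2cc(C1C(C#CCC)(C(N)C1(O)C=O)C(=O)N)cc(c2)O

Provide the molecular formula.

Heavy atoms from the SMILES: 16 C, 2 N, 4 O.
Implicit hydrogens by atom environment:
  5 × C: no H
  4 × C (aromatic): 1 H each → 4
  3 × C: 1 H each → 3
  2 × C (aromatic): no H
  2 × N: 2 H each → 4
  2 × O: 1 H each → 2
  2 × O: no H
  1 × C: 3 H
  1 × C: 2 H
  Total hydrogens = 18.
Molecular formula: C16H18N2O4

C16H18N2O4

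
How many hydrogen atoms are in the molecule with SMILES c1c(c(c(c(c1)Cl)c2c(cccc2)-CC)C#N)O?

Hydrogens are implicit in SMILES; fill each atom to its normal valence:
  6 × C (aromatic): 1 H each → 6
  6 × C (aromatic): no H
  1 × C: 3 H
  1 × C: 2 H
  1 × C: no H
  1 × Cl: no H
  1 × N: no H
  1 × O: 1 H
  Total hydrogens = 12.

12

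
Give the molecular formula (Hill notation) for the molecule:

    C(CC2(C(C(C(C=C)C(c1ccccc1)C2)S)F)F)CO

C17H22F2OS

Heavy atoms from the SMILES: 17 C, 2 F, 1 O, 1 S.
Implicit hydrogens by atom environment:
  5 × C: 2 H each → 10
  5 × C: 1 H each → 5
  5 × C (aromatic): 1 H each → 5
  2 × F: no H
  1 × C: no H
  1 × C (aromatic): no H
  1 × O: 1 H
  1 × S: 1 H
  Total hydrogens = 22.
Molecular formula: C17H22F2OS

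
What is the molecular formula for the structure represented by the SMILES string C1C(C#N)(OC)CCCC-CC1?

Heavy atoms from the SMILES: 10 C, 1 N, 1 O.
Implicit hydrogens by atom environment:
  7 × C: 2 H each → 14
  2 × C: no H
  1 × C: 3 H
  1 × N: no H
  1 × O: no H
  Total hydrogens = 17.
Molecular formula: C10H17NO

C10H17NO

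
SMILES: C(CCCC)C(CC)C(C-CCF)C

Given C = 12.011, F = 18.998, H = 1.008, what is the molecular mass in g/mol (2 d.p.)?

Molecular formula: C13H27F.
M = 13×12.011 + 1×18.998 + 27×1.008 = 202.36 g/mol.

202.36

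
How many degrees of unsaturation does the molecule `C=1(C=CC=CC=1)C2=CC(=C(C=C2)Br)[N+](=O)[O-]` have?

Molecular formula from the SMILES: C12H8BrNO2.
DoU = (2C + 2 + N − H − X)/2 = (2·12 + 2 + 1 − 8 − 1)/2 = 18/2 = 9.
(Structurally: 2 ring(s) + 7 π bond(s) = 9.)

9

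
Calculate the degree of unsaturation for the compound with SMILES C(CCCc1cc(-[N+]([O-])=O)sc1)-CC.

Molecular formula from the SMILES: C10H15NO2S.
DoU = (2C + 2 + N − H − X)/2 = (2·10 + 2 + 1 − 15 − 0)/2 = 8/2 = 4.
(Structurally: 1 ring(s) + 3 π bond(s) = 4.)

4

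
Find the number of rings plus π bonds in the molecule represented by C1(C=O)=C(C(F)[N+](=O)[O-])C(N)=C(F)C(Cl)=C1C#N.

Molecular formula from the SMILES: C9H4ClF2N3O3.
DoU = (2C + 2 + N − H − X)/2 = (2·9 + 2 + 3 − 4 − 3)/2 = 16/2 = 8.
(Structurally: 1 ring(s) + 7 π bond(s) = 8.)

8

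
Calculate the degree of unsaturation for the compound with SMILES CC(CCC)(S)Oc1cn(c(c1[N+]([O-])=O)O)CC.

4

Molecular formula from the SMILES: C11H18N2O4S.
DoU = (2C + 2 + N − H − X)/2 = (2·11 + 2 + 2 − 18 − 0)/2 = 8/2 = 4.
(Structurally: 1 ring(s) + 3 π bond(s) = 4.)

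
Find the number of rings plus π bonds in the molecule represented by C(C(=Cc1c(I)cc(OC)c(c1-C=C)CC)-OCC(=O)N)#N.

Molecular formula from the SMILES: C16H17IN2O3.
DoU = (2C + 2 + N − H − X)/2 = (2·16 + 2 + 2 − 17 − 1)/2 = 18/2 = 9.
(Structurally: 1 ring(s) + 8 π bond(s) = 9.)

9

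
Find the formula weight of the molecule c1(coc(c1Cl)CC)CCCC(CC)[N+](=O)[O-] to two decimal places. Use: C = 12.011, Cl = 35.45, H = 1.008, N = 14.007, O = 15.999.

259.73

Molecular formula: C12H18ClNO3.
M = 12×12.011 + 1×35.45 + 18×1.008 + 1×14.007 + 3×15.999 = 259.73 g/mol.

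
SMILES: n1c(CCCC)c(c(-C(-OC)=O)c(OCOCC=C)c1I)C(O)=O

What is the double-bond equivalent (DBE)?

Molecular formula from the SMILES: C16H20INO6.
DoU = (2C + 2 + N − H − X)/2 = (2·16 + 2 + 1 − 20 − 1)/2 = 14/2 = 7.
(Structurally: 1 ring(s) + 6 π bond(s) = 7.)

7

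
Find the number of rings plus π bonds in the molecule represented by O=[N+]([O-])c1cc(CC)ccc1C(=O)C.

Molecular formula from the SMILES: C10H11NO3.
DoU = (2C + 2 + N − H − X)/2 = (2·10 + 2 + 1 − 11 − 0)/2 = 12/2 = 6.
(Structurally: 1 ring(s) + 5 π bond(s) = 6.)

6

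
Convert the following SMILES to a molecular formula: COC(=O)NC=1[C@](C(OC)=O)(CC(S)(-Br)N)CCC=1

Heavy atoms from the SMILES: 1 Br, 11 C, 2 N, 4 O, 1 S.
Implicit hydrogens by atom environment:
  5 × C: no H
  4 × O: no H
  3 × C: 2 H each → 6
  2 × C: 3 H each → 6
  1 × Br: no H
  1 × C: 1 H
  1 × N: 2 H
  1 × N: 1 H
  1 × S: 1 H
  Total hydrogens = 17.
Molecular formula: C11H17BrN2O4S

C11H17BrN2O4S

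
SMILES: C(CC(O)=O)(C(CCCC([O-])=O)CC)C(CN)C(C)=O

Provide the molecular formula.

C14H24NO5-

Heavy atoms from the SMILES: 14 C, 1 N, 5 O.
Implicit hydrogens by atom environment:
  6 × C: 2 H each → 12
  3 × C: 1 H each → 3
  3 × C: no H
  3 × O: no H
  2 × C: 3 H each → 6
  1 × N: 2 H
  1 × O: 1 H
  1 × O (charge -1): no H
  Total hydrogens = 24.
Net charge -1.
Molecular formula: C14H24NO5-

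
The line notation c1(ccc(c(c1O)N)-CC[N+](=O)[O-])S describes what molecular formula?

Heavy atoms from the SMILES: 8 C, 2 N, 3 O, 1 S.
Implicit hydrogens by atom environment:
  4 × C (aromatic): no H
  2 × C: 2 H each → 4
  2 × C (aromatic): 1 H each → 2
  1 × N: 2 H
  1 × N (charge +1): no H
  1 × O: 1 H
  1 × O: no H
  1 × O (charge -1): no H
  1 × S: 1 H
  Total hydrogens = 10.
Molecular formula: C8H10N2O3S

C8H10N2O3S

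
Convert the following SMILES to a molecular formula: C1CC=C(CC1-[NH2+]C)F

C7H13FN+

Heavy atoms from the SMILES: 7 C, 1 F, 1 N.
Implicit hydrogens by atom environment:
  3 × C: 2 H each → 6
  2 × C: 1 H each → 2
  1 × C: 3 H
  1 × C: no H
  1 × F: no H
  1 × N (charge +1): 2 H
  Total hydrogens = 13.
Net charge +1.
Molecular formula: C7H13FN+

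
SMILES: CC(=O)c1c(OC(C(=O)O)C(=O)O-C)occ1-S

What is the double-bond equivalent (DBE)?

Molecular formula from the SMILES: C10H10O7S.
DoU = (2C + 2 + N − H − X)/2 = (2·10 + 2 + 0 − 10 − 0)/2 = 12/2 = 6.
(Structurally: 1 ring(s) + 5 π bond(s) = 6.)

6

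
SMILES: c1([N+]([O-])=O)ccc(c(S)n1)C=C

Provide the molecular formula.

C7H6N2O2S

Heavy atoms from the SMILES: 7 C, 2 N, 2 O, 1 S.
Implicit hydrogens by atom environment:
  3 × C (aromatic): no H
  2 × C (aromatic): 1 H each → 2
  1 × C: 2 H
  1 × C: 1 H
  1 × N (aromatic): no H
  1 × N (charge +1): no H
  1 × O: no H
  1 × O (charge -1): no H
  1 × S: 1 H
  Total hydrogens = 6.
Molecular formula: C7H6N2O2S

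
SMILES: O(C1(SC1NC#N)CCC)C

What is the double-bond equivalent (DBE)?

3

Molecular formula from the SMILES: C7H12N2OS.
DoU = (2C + 2 + N − H − X)/2 = (2·7 + 2 + 2 − 12 − 0)/2 = 6/2 = 3.
(Structurally: 1 ring(s) + 2 π bond(s) = 3.)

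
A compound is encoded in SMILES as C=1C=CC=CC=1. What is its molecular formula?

C6H6

Heavy atoms from the SMILES: 6 C.
Implicit hydrogens by atom environment:
  6 × C (aromatic): 1 H each → 6
  Total hydrogens = 6.
Molecular formula: C6H6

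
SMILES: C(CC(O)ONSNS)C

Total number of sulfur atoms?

2

The symbol for sulfur appears 2 times in the SMILES.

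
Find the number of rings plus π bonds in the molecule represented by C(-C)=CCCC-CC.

Molecular formula from the SMILES: C8H16.
DoU = (2C + 2 + N − H − X)/2 = (2·8 + 2 + 0 − 16 − 0)/2 = 2/2 = 1.
(Structurally: 0 ring(s) + 1 π bond(s) = 1.)

1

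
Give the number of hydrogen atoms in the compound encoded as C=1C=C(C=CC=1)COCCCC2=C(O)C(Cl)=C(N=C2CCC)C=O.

22

Hydrogens are implicit in SMILES; fill each atom to its normal valence:
  6 × C: 2 H each → 12
  6 × C (aromatic): no H
  5 × C (aromatic): 1 H each → 5
  2 × O: no H
  1 × C: 3 H
  1 × C: 1 H
  1 × Cl: no H
  1 × N (aromatic): no H
  1 × O: 1 H
  Total hydrogens = 22.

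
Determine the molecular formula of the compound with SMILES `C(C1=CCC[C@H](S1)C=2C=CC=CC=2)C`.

Heavy atoms from the SMILES: 13 C, 1 S.
Implicit hydrogens by atom environment:
  5 × C (aromatic): 1 H each → 5
  3 × C: 2 H each → 6
  2 × C: 1 H each → 2
  1 × C: 3 H
  1 × C: no H
  1 × C (aromatic): no H
  1 × S: no H
  Total hydrogens = 16.
Molecular formula: C13H16S

C13H16S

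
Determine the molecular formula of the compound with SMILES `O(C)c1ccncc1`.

Heavy atoms from the SMILES: 6 C, 1 N, 1 O.
Implicit hydrogens by atom environment:
  4 × C (aromatic): 1 H each → 4
  1 × C: 3 H
  1 × C (aromatic): no H
  1 × N (aromatic): no H
  1 × O: no H
  Total hydrogens = 7.
Molecular formula: C6H7NO

C6H7NO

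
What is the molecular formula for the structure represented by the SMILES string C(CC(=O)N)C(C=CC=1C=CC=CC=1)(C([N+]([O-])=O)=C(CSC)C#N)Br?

C17H18BrN3O3S

Heavy atoms from the SMILES: 1 Br, 17 C, 3 N, 3 O, 1 S.
Implicit hydrogens by atom environment:
  5 × C (aromatic): 1 H each → 5
  5 × C: no H
  3 × C: 2 H each → 6
  2 × C: 1 H each → 2
  2 × O: no H
  1 × Br: no H
  1 × C: 3 H
  1 × C (aromatic): no H
  1 × N: 2 H
  1 × N: no H
  1 × N (charge +1): no H
  1 × O (charge -1): no H
  1 × S: no H
  Total hydrogens = 18.
Molecular formula: C17H18BrN3O3S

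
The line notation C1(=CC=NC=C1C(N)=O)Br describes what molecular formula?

Heavy atoms from the SMILES: 1 Br, 6 C, 2 N, 1 O.
Implicit hydrogens by atom environment:
  3 × C (aromatic): 1 H each → 3
  2 × C (aromatic): no H
  1 × Br: no H
  1 × C: no H
  1 × N: 2 H
  1 × N (aromatic): no H
  1 × O: no H
  Total hydrogens = 5.
Molecular formula: C6H5BrN2O

C6H5BrN2O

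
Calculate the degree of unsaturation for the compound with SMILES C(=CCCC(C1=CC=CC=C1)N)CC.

Molecular formula from the SMILES: C13H19N.
DoU = (2C + 2 + N − H − X)/2 = (2·13 + 2 + 1 − 19 − 0)/2 = 10/2 = 5.
(Structurally: 1 ring(s) + 4 π bond(s) = 5.)

5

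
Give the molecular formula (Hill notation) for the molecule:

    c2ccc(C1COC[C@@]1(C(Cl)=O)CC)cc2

Heavy atoms from the SMILES: 13 C, 1 Cl, 2 O.
Implicit hydrogens by atom environment:
  5 × C (aromatic): 1 H each → 5
  3 × C: 2 H each → 6
  2 × C: no H
  2 × O: no H
  1 × C: 3 H
  1 × C: 1 H
  1 × C (aromatic): no H
  1 × Cl: no H
  Total hydrogens = 15.
Molecular formula: C13H15ClO2

C13H15ClO2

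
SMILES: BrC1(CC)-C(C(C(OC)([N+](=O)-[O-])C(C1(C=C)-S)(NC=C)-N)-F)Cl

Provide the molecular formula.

C13H20BrClFN3O3S

Heavy atoms from the SMILES: 1 Br, 13 C, 1 Cl, 1 F, 3 N, 3 O, 1 S.
Implicit hydrogens by atom environment:
  4 × C: 1 H each → 4
  4 × C: no H
  3 × C: 2 H each → 6
  2 × C: 3 H each → 6
  2 × O: no H
  1 × Br: no H
  1 × Cl: no H
  1 × F: no H
  1 × N: 2 H
  1 × N: 1 H
  1 × N (charge +1): no H
  1 × O (charge -1): no H
  1 × S: 1 H
  Total hydrogens = 20.
Molecular formula: C13H20BrClFN3O3S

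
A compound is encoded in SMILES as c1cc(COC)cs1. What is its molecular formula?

Heavy atoms from the SMILES: 6 C, 1 O, 1 S.
Implicit hydrogens by atom environment:
  3 × C (aromatic): 1 H each → 3
  1 × C: 3 H
  1 × C: 2 H
  1 × C (aromatic): no H
  1 × O: no H
  1 × S (aromatic): no H
  Total hydrogens = 8.
Molecular formula: C6H8OS

C6H8OS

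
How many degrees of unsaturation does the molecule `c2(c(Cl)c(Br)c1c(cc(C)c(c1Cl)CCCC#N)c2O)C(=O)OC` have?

Molecular formula from the SMILES: C17H14BrCl2NO3.
DoU = (2C + 2 + N − H − X)/2 = (2·17 + 2 + 1 − 14 − 3)/2 = 20/2 = 10.
(Structurally: 2 ring(s) + 8 π bond(s) = 10.)

10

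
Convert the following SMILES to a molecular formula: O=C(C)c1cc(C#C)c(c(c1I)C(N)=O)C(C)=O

C13H10INO3

Heavy atoms from the SMILES: 13 C, 1 I, 1 N, 3 O.
Implicit hydrogens by atom environment:
  5 × C (aromatic): no H
  4 × C: no H
  3 × O: no H
  2 × C: 3 H each → 6
  1 × C (aromatic): 1 H
  1 × C: 1 H
  1 × I: no H
  1 × N: 2 H
  Total hydrogens = 10.
Molecular formula: C13H10INO3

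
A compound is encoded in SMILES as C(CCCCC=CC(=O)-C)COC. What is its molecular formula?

C11H20O2

Heavy atoms from the SMILES: 11 C, 2 O.
Implicit hydrogens by atom environment:
  6 × C: 2 H each → 12
  2 × C: 3 H each → 6
  2 × C: 1 H each → 2
  2 × O: no H
  1 × C: no H
  Total hydrogens = 20.
Molecular formula: C11H20O2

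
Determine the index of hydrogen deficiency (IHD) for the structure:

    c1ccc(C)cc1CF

Molecular formula from the SMILES: C8H9F.
DoU = (2C + 2 + N − H − X)/2 = (2·8 + 2 + 0 − 9 − 1)/2 = 8/2 = 4.
(Structurally: 1 ring(s) + 3 π bond(s) = 4.)

4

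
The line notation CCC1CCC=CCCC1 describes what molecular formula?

C10H18

Heavy atoms from the SMILES: 10 C.
Implicit hydrogens by atom environment:
  6 × C: 2 H each → 12
  3 × C: 1 H each → 3
  1 × C: 3 H
  Total hydrogens = 18.
Molecular formula: C10H18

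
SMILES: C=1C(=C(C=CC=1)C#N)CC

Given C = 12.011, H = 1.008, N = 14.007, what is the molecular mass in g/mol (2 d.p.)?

Molecular formula: C9H9N.
M = 9×12.011 + 9×1.008 + 1×14.007 = 131.18 g/mol.

131.18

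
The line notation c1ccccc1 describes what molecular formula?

Heavy atoms from the SMILES: 6 C.
Implicit hydrogens by atom environment:
  6 × C (aromatic): 1 H each → 6
  Total hydrogens = 6.
Molecular formula: C6H6

C6H6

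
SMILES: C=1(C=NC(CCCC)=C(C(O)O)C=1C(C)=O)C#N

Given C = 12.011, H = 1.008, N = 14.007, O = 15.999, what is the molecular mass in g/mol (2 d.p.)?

248.28

Molecular formula: C13H16N2O3.
M = 13×12.011 + 16×1.008 + 2×14.007 + 3×15.999 = 248.28 g/mol.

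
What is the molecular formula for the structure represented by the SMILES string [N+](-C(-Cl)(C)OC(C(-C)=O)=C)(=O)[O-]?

C6H8ClNO4

Heavy atoms from the SMILES: 6 C, 1 Cl, 1 N, 4 O.
Implicit hydrogens by atom environment:
  3 × C: no H
  3 × O: no H
  2 × C: 3 H each → 6
  1 × C: 2 H
  1 × Cl: no H
  1 × N (charge +1): no H
  1 × O (charge -1): no H
  Total hydrogens = 8.
Molecular formula: C6H8ClNO4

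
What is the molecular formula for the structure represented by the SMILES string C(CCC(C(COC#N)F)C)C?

Heavy atoms from the SMILES: 9 C, 1 F, 1 N, 1 O.
Implicit hydrogens by atom environment:
  4 × C: 2 H each → 8
  2 × C: 3 H each → 6
  2 × C: 1 H each → 2
  1 × C: no H
  1 × F: no H
  1 × N: no H
  1 × O: no H
  Total hydrogens = 16.
Molecular formula: C9H16FNO

C9H16FNO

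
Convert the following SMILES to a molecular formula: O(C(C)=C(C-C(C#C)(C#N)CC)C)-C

C12H17NO

Heavy atoms from the SMILES: 12 C, 1 N, 1 O.
Implicit hydrogens by atom environment:
  5 × C: no H
  4 × C: 3 H each → 12
  2 × C: 2 H each → 4
  1 × C: 1 H
  1 × N: no H
  1 × O: no H
  Total hydrogens = 17.
Molecular formula: C12H17NO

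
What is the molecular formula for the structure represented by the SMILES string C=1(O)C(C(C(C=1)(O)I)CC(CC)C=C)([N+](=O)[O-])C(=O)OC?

C13H18INO6

Heavy atoms from the SMILES: 13 C, 1 I, 1 N, 6 O.
Implicit hydrogens by atom environment:
  4 × C: 1 H each → 4
  4 × C: no H
  3 × C: 2 H each → 6
  3 × O: no H
  2 × C: 3 H each → 6
  2 × O: 1 H each → 2
  1 × I: no H
  1 × N (charge +1): no H
  1 × O (charge -1): no H
  Total hydrogens = 18.
Molecular formula: C13H18INO6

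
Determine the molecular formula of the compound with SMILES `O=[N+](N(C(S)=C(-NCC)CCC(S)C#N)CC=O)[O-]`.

C10H16N4O3S2

Heavy atoms from the SMILES: 10 C, 4 N, 3 O, 2 S.
Implicit hydrogens by atom environment:
  4 × C: 2 H each → 8
  3 × C: no H
  2 × C: 1 H each → 2
  2 × N: no H
  2 × O: no H
  2 × S: 1 H each → 2
  1 × C: 3 H
  1 × N: 1 H
  1 × N (charge +1): no H
  1 × O (charge -1): no H
  Total hydrogens = 16.
Molecular formula: C10H16N4O3S2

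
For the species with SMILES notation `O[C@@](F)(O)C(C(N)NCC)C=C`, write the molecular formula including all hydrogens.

C7H15FN2O2

Heavy atoms from the SMILES: 7 C, 1 F, 2 N, 2 O.
Implicit hydrogens by atom environment:
  3 × C: 1 H each → 3
  2 × C: 2 H each → 4
  2 × O: 1 H each → 2
  1 × C: 3 H
  1 × C: no H
  1 × F: no H
  1 × N: 2 H
  1 × N: 1 H
  Total hydrogens = 15.
Molecular formula: C7H15FN2O2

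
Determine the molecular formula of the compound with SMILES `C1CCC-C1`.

C5H10

Heavy atoms from the SMILES: 5 C.
Implicit hydrogens by atom environment:
  5 × C: 2 H each → 10
  Total hydrogens = 10.
Molecular formula: C5H10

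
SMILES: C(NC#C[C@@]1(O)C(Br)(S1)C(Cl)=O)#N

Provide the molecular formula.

Heavy atoms from the SMILES: 1 Br, 6 C, 1 Cl, 2 N, 2 O, 1 S.
Implicit hydrogens by atom environment:
  6 × C: no H
  1 × Br: no H
  1 × Cl: no H
  1 × N: 1 H
  1 × N: no H
  1 × O: 1 H
  1 × O: no H
  1 × S: no H
  Total hydrogens = 2.
Molecular formula: C6H2BrClN2O2S

C6H2BrClN2O2S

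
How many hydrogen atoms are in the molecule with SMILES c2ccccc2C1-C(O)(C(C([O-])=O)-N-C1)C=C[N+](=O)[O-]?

Hydrogens are implicit in SMILES; fill each atom to its normal valence:
  5 × C (aromatic): 1 H each → 5
  4 × C: 1 H each → 4
  2 × C: no H
  2 × O: no H
  2 × O (charge -1): no H
  1 × C: 2 H
  1 × C (aromatic): no H
  1 × N: 1 H
  1 × N (charge +1): no H
  1 × O: 1 H
  Total hydrogens = 13.

13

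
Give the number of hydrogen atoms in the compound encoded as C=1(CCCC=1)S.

Hydrogens are implicit in SMILES; fill each atom to its normal valence:
  3 × C: 2 H each → 6
  1 × C: 1 H
  1 × C: no H
  1 × S: 1 H
  Total hydrogens = 8.

8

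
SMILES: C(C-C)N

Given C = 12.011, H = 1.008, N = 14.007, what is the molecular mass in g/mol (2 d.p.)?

Molecular formula: C3H9N.
M = 3×12.011 + 9×1.008 + 1×14.007 = 59.11 g/mol.

59.11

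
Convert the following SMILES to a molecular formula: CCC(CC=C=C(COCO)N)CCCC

Heavy atoms from the SMILES: 13 C, 1 N, 2 O.
Implicit hydrogens by atom environment:
  7 × C: 2 H each → 14
  2 × C: 3 H each → 6
  2 × C: 1 H each → 2
  2 × C: no H
  1 × N: 2 H
  1 × O: 1 H
  1 × O: no H
  Total hydrogens = 25.
Molecular formula: C13H25NO2

C13H25NO2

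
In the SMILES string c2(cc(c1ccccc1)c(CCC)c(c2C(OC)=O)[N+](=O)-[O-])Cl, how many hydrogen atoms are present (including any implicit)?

Hydrogens are implicit in SMILES; fill each atom to its normal valence:
  6 × C (aromatic): 1 H each → 6
  6 × C (aromatic): no H
  3 × O: no H
  2 × C: 3 H each → 6
  2 × C: 2 H each → 4
  1 × C: no H
  1 × Cl: no H
  1 × N (charge +1): no H
  1 × O (charge -1): no H
  Total hydrogens = 16.

16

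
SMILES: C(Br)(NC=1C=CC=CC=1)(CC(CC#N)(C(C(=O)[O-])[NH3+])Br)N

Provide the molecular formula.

C13H16Br2N4O2

Heavy atoms from the SMILES: 2 Br, 13 C, 4 N, 2 O.
Implicit hydrogens by atom environment:
  5 × C (aromatic): 1 H each → 5
  4 × C: no H
  2 × Br: no H
  2 × C: 2 H each → 4
  1 × C: 1 H
  1 × C (aromatic): no H
  1 × N (charge +1): 3 H
  1 × N: 2 H
  1 × N: 1 H
  1 × N: no H
  1 × O: no H
  1 × O (charge -1): no H
  Total hydrogens = 16.
Molecular formula: C13H16Br2N4O2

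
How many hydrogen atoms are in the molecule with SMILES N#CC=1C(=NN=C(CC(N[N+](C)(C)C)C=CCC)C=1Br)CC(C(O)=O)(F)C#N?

Hydrogens are implicit in SMILES; fill each atom to its normal valence:
  4 × C: 3 H each → 12
  4 × C (aromatic): no H
  4 × C: no H
  3 × C: 2 H each → 6
  3 × C: 1 H each → 3
  2 × N (aromatic): no H
  2 × N: no H
  1 × Br: no H
  1 × F: no H
  1 × N: 1 H
  1 × N (charge +1): no H
  1 × O: 1 H
  1 × O: no H
  Total hydrogens = 23.

23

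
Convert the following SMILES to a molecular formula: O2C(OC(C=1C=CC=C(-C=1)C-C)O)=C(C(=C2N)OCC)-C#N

C16H18N2O4

Heavy atoms from the SMILES: 16 C, 2 N, 4 O.
Implicit hydrogens by atom environment:
  6 × C (aromatic): no H
  4 × C (aromatic): 1 H each → 4
  2 × C: 3 H each → 6
  2 × C: 2 H each → 4
  2 × O: no H
  1 × C: 1 H
  1 × C: no H
  1 × N: 2 H
  1 × N: no H
  1 × O: 1 H
  1 × O (aromatic): no H
  Total hydrogens = 18.
Molecular formula: C16H18N2O4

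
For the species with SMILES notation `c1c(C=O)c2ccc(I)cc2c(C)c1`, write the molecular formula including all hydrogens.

C12H9IO

Heavy atoms from the SMILES: 12 C, 1 I, 1 O.
Implicit hydrogens by atom environment:
  5 × C (aromatic): 1 H each → 5
  5 × C (aromatic): no H
  1 × C: 3 H
  1 × C: 1 H
  1 × I: no H
  1 × O: no H
  Total hydrogens = 9.
Molecular formula: C12H9IO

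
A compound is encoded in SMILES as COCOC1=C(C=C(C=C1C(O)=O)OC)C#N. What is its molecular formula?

C11H11NO5

Heavy atoms from the SMILES: 11 C, 1 N, 5 O.
Implicit hydrogens by atom environment:
  4 × C (aromatic): no H
  4 × O: no H
  2 × C: 3 H each → 6
  2 × C (aromatic): 1 H each → 2
  2 × C: no H
  1 × C: 2 H
  1 × N: no H
  1 × O: 1 H
  Total hydrogens = 11.
Molecular formula: C11H11NO5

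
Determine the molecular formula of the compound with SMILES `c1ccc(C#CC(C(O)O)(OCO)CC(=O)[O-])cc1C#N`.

C14H12NO6-

Heavy atoms from the SMILES: 14 C, 1 N, 6 O.
Implicit hydrogens by atom environment:
  5 × C: no H
  4 × C (aromatic): 1 H each → 4
  3 × O: 1 H each → 3
  2 × C: 2 H each → 4
  2 × C (aromatic): no H
  2 × O: no H
  1 × C: 1 H
  1 × N: no H
  1 × O (charge -1): no H
  Total hydrogens = 12.
Net charge -1.
Molecular formula: C14H12NO6-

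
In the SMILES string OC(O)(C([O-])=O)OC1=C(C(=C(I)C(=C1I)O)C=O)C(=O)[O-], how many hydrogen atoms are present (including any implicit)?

Hydrogens are implicit in SMILES; fill each atom to its normal valence:
  6 × C (aromatic): no H
  4 × O: no H
  3 × C: no H
  3 × O: 1 H each → 3
  2 × I: no H
  2 × O (charge -1): no H
  1 × C: 1 H
  Total hydrogens = 4.

4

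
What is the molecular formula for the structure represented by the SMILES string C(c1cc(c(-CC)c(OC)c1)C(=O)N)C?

C12H17NO2

Heavy atoms from the SMILES: 12 C, 1 N, 2 O.
Implicit hydrogens by atom environment:
  4 × C (aromatic): no H
  3 × C: 3 H each → 9
  2 × C: 2 H each → 4
  2 × C (aromatic): 1 H each → 2
  2 × O: no H
  1 × C: no H
  1 × N: 2 H
  Total hydrogens = 17.
Molecular formula: C12H17NO2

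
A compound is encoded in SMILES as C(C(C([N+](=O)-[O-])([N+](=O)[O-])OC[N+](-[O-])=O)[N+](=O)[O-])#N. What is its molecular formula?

Heavy atoms from the SMILES: 4 C, 5 N, 9 O.
Implicit hydrogens by atom environment:
  5 × O: no H
  4 × N (charge +1): no H
  4 × O (charge -1): no H
  2 × C: no H
  1 × C: 2 H
  1 × C: 1 H
  1 × N: no H
  Total hydrogens = 3.
Molecular formula: C4H3N5O9

C4H3N5O9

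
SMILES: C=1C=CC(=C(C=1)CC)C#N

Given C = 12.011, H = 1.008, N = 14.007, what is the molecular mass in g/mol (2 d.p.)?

131.18

Molecular formula: C9H9N.
M = 9×12.011 + 9×1.008 + 1×14.007 = 131.18 g/mol.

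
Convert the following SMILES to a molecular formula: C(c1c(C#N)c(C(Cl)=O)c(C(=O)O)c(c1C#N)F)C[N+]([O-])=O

C12H5ClFN3O5

Heavy atoms from the SMILES: 12 C, 1 Cl, 1 F, 3 N, 5 O.
Implicit hydrogens by atom environment:
  6 × C (aromatic): no H
  4 × C: no H
  3 × O: no H
  2 × C: 2 H each → 4
  2 × N: no H
  1 × Cl: no H
  1 × F: no H
  1 × N (charge +1): no H
  1 × O: 1 H
  1 × O (charge -1): no H
  Total hydrogens = 5.
Molecular formula: C12H5ClFN3O5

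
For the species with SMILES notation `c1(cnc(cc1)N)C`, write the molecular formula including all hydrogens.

C6H8N2

Heavy atoms from the SMILES: 6 C, 2 N.
Implicit hydrogens by atom environment:
  3 × C (aromatic): 1 H each → 3
  2 × C (aromatic): no H
  1 × C: 3 H
  1 × N: 2 H
  1 × N (aromatic): no H
  Total hydrogens = 8.
Molecular formula: C6H8N2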